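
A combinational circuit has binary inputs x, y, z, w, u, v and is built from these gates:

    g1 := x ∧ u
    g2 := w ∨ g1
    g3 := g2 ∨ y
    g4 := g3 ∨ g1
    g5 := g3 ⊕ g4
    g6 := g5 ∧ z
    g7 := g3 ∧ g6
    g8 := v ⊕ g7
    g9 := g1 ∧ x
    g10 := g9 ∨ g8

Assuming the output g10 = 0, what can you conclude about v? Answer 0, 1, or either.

g10 = g9 ∨ g8 must be 0, so both g9 = 0 and g8 = 0.
Every assignment with g10 = 0 has v = 0; there are 24 such assignment(s).

0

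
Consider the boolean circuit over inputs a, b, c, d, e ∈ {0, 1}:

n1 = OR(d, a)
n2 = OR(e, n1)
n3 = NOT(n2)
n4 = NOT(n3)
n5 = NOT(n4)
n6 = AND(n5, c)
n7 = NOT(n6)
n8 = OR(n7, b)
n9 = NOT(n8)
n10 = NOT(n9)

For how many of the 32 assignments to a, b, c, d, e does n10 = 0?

n10 = NOT(n9) must be 0, so n9 = 1.
Satisfying assignments:
  a=0, b=0, c=1, d=0, e=0

1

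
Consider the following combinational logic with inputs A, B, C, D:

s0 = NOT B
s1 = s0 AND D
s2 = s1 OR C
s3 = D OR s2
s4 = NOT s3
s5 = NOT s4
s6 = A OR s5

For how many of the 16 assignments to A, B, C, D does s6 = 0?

s6 = A OR s5 must be 0, so both A = 0 and s5 = 0.
s5 = NOT s4 must be 0, so s4 = 1.
Enumerating the 16 input combinations, 2 give s6 = 0 and 14 give s6 = 1.

2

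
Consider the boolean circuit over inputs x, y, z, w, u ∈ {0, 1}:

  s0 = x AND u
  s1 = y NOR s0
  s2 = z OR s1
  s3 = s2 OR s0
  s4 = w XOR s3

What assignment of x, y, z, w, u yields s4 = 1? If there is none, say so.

x=1 y=1 z=0 w=0 u=1

s4 = w XOR s3 must be 1, so w and s3 differ.
Check with x=1 y=1 z=0 w=0 u=1:
s0 = x AND u = 1 AND 1 = 1
s1 = y NOR s0 = 1 NOR 1 = 0
s2 = z OR s1 = 0 OR 0 = 0
s3 = s2 OR s0 = 0 OR 1 = 1
s4 = w XOR s3 = 0 XOR 1 = 1
So s4 = 1 as required.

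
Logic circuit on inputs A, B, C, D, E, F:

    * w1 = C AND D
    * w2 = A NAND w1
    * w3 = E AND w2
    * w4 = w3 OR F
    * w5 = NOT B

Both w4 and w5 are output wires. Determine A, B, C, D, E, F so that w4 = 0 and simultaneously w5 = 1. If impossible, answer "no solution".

A=1 B=0 C=1 D=1 E=1 F=0

Check with A=1 B=0 C=1 D=1 E=1 F=0:
w1 = C AND D = 1 AND 1 = 1
w2 = A NAND w1 = 1 NAND 1 = 0
w3 = E AND w2 = 1 AND 0 = 0
w4 = w3 OR F = 0 OR 0 = 0
w5 = NOT B = NOT 0 = 1
So w4 = 0 and w5 = 1.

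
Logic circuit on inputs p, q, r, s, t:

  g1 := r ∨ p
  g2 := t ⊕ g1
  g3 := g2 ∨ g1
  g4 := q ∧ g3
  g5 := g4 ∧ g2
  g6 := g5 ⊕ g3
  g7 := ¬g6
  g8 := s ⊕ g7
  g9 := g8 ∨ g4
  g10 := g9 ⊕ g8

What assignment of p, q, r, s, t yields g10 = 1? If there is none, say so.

p=0, q=1, r=1, s=0, t=1

Check with p=0, q=1, r=1, s=0, t=1:
g1 = r ∨ p = 1 ∨ 0 = 1
g2 = t ⊕ g1 = 1 ⊕ 1 = 0
g3 = g2 ∨ g1 = 0 ∨ 1 = 1
g4 = q ∧ g3 = 1 ∧ 1 = 1
g5 = g4 ∧ g2 = 1 ∧ 0 = 0
g6 = g5 ⊕ g3 = 0 ⊕ 1 = 1
g7 = ¬g6 = ¬1 = 0
g8 = s ⊕ g7 = 0 ⊕ 0 = 0
g9 = g8 ∨ g4 = 0 ∨ 1 = 1
g10 = g9 ⊕ g8 = 1 ⊕ 0 = 1
So g10 = 1 as required.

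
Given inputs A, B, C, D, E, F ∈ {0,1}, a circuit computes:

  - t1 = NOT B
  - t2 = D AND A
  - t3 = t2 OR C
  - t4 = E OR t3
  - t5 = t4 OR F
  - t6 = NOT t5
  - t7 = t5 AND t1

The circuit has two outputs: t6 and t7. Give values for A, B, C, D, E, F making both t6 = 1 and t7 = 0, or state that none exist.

Check with A=0, B=1, C=0, D=0, E=0, F=0:
t1 = NOT B = NOT 1 = 0
t2 = D AND A = 0 AND 0 = 0
t3 = t2 OR C = 0 OR 0 = 0
t4 = E OR t3 = 0 OR 0 = 0
t5 = t4 OR F = 0 OR 0 = 0
t6 = NOT t5 = NOT 0 = 1
t7 = t5 AND t1 = 0 AND 0 = 0
So t6 = 1 and t7 = 0.

A=0, B=1, C=0, D=0, E=0, F=0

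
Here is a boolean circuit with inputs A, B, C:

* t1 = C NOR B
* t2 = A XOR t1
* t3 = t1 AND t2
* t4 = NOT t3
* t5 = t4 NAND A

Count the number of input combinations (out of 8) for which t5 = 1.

4

t5 = t4 NAND A must be 1, so at least one of t4, A is 0.
Enumerating the 8 input combinations, 4 give t5 = 1 and 4 give t5 = 0.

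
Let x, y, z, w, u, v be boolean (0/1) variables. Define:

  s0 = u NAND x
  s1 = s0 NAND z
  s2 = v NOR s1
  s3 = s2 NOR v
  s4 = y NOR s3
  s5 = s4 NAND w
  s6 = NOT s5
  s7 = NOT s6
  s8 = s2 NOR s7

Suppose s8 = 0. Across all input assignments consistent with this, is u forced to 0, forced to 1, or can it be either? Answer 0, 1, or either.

Both values of u occur among assignments with s8 = 0:
  u=0: x=0, y=0, z=0, w=0, u=0, v=0
  u=1: x=0, y=0, z=0, w=0, u=1, v=0

either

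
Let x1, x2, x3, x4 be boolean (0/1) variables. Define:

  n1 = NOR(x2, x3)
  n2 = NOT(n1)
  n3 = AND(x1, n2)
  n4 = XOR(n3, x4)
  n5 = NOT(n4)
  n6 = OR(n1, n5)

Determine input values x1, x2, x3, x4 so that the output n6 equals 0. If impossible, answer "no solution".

n6 = OR(n1, n5) must be 0, so both n1 = 0 and n5 = 0.
n1 = NOR(x2, x3) must be 0, so at least one of x2, x3 is 1.
n5 = NOT(n4) must be 0, so n4 = 1.
Check with x1=0, x2=1, x3=1, x4=1:
n1 = NOR(x2, x3) = NOR(1, 1) = 0
n2 = NOT(n1) = NOT 0 = 1
n3 = AND(x1, n2) = AND(0, 1) = 0
n4 = XOR(n3, x4) = XOR(0, 1) = 1
n5 = NOT(n4) = NOT 1 = 0
n6 = OR(n1, n5) = OR(0, 0) = 0
So n6 = 0 as required.

x1=0, x2=1, x3=1, x4=1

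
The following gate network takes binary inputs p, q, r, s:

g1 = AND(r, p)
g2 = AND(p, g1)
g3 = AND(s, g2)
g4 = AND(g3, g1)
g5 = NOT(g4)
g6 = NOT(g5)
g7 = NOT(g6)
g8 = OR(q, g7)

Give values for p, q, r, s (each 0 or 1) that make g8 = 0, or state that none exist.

p=1, q=0, r=1, s=1

Check with p=1, q=0, r=1, s=1:
g1 = AND(r, p) = AND(1, 1) = 1
g2 = AND(p, g1) = AND(1, 1) = 1
g3 = AND(s, g2) = AND(1, 1) = 1
g4 = AND(g3, g1) = AND(1, 1) = 1
g5 = NOT(g4) = NOT 1 = 0
g6 = NOT(g5) = NOT 0 = 1
g7 = NOT(g6) = NOT 1 = 0
g8 = OR(q, g7) = OR(0, 0) = 0
So g8 = 0 as required.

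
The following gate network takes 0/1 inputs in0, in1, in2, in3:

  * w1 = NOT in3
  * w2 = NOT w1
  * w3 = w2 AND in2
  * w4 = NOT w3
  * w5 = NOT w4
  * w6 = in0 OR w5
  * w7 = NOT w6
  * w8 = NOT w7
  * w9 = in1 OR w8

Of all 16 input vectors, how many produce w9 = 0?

3

w9 = in1 OR w8 must be 0, so both in1 = 0 and w8 = 0.
Satisfying assignments:
  in0=0, in1=0, in2=0, in3=0
  in0=0, in1=0, in2=0, in3=1
  in0=0, in1=0, in2=1, in3=0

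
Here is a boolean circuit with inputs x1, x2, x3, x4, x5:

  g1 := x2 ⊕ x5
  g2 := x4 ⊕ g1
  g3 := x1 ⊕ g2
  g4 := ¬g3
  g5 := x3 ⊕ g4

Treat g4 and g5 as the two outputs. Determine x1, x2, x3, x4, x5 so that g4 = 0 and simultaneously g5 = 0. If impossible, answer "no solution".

Check with x1=1, x2=0, x3=0, x4=1, x5=1:
g1 = x2 ⊕ x5 = 0 ⊕ 1 = 1
g2 = x4 ⊕ g1 = 1 ⊕ 1 = 0
g3 = x1 ⊕ g2 = 1 ⊕ 0 = 1
g4 = ¬g3 = ¬1 = 0
g5 = x3 ⊕ g4 = 0 ⊕ 0 = 0
So g4 = 0 and g5 = 0.

x1=1, x2=0, x3=0, x4=1, x5=1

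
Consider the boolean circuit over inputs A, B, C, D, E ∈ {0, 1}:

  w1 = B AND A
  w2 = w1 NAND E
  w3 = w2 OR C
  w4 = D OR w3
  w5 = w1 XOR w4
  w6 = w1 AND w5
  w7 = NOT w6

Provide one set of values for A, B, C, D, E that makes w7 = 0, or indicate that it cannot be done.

A=1, B=1, C=0, D=0, E=1

w7 = NOT w6 must be 0, so w6 = 1.
w6 = w1 AND w5 must be 1, so both w1 = 1 and w5 = 1.
Check with A=1, B=1, C=0, D=0, E=1:
w1 = B AND A = 1 AND 1 = 1
w2 = w1 NAND E = 1 NAND 1 = 0
w3 = w2 OR C = 0 OR 0 = 0
w4 = D OR w3 = 0 OR 0 = 0
w5 = w1 XOR w4 = 1 XOR 0 = 1
w6 = w1 AND w5 = 1 AND 1 = 1
w7 = NOT w6 = NOT 1 = 0
So w7 = 0 as required.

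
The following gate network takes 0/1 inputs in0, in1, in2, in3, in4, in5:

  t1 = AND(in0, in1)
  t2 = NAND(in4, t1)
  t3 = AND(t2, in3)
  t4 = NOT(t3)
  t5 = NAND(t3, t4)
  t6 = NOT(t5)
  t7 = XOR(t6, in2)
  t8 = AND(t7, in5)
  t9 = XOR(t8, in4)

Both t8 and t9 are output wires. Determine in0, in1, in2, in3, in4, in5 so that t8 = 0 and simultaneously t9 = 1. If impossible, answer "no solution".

Check with in0=0, in1=0, in2=1, in3=1, in4=1, in5=0:
t1 = AND(in0, in1) = AND(0, 0) = 0
t2 = NAND(in4, t1) = NAND(1, 0) = 1
t3 = AND(t2, in3) = AND(1, 1) = 1
t4 = NOT(t3) = NOT 1 = 0
t5 = NAND(t3, t4) = NAND(1, 0) = 1
t6 = NOT(t5) = NOT 1 = 0
t7 = XOR(t6, in2) = XOR(0, 1) = 1
t8 = AND(t7, in5) = AND(1, 0) = 0
t9 = XOR(t8, in4) = XOR(0, 1) = 1
So t8 = 0 and t9 = 1.

in0=0, in1=0, in2=1, in3=1, in4=1, in5=0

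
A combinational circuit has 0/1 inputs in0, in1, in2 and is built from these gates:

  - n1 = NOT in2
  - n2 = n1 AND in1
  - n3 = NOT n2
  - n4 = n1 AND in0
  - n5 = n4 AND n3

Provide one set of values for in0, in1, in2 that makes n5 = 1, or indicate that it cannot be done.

in0=1, in1=0, in2=0

Check with in0=1, in1=0, in2=0:
n1 = NOT in2 = NOT 0 = 1
n2 = n1 AND in1 = 1 AND 0 = 0
n3 = NOT n2 = NOT 0 = 1
n4 = n1 AND in0 = 1 AND 1 = 1
n5 = n4 AND n3 = 1 AND 1 = 1
So n5 = 1 as required.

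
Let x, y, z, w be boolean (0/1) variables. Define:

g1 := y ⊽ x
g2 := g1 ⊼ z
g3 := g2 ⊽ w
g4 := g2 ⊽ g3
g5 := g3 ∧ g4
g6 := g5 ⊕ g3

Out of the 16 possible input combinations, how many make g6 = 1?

1

g6 = g5 ⊕ g3 must be 1, so g5 and g3 differ.
Enumerating the 16 input combinations, 1 give g6 = 1 and 15 give g6 = 0.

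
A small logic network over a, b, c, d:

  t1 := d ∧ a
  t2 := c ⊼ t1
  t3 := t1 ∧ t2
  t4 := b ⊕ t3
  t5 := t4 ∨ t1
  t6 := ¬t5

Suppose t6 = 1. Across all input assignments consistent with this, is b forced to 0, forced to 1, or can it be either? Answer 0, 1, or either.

t6 = ¬t5 must be 1, so t5 = 0.
t5 = t4 ∨ t1 must be 0, so both t4 = 0 and t1 = 0.
Every assignment with t6 = 1 has b = 0; there are 6 such assignment(s).

0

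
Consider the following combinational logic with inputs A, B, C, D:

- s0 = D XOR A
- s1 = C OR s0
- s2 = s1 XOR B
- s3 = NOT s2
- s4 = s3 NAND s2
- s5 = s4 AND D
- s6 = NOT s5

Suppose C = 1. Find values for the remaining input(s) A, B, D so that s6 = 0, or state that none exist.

s6 = NOT s5 must be 0, so s5 = 1.
s5 = s4 AND D must be 1, so both s4 = 1 and D = 1.
Check with C = 1 and A=1, B=0, D=1:
s0 = D XOR A = 1 XOR 1 = 0
s1 = C OR s0 = 1 OR 0 = 1
s2 = s1 XOR B = 1 XOR 0 = 1
s3 = NOT s2 = NOT 1 = 0
s4 = s3 NAND s2 = 0 NAND 1 = 1
s5 = s4 AND D = 1 AND 1 = 1
s6 = NOT s5 = NOT 1 = 0
So s6 = 0.

A=1 B=0 D=1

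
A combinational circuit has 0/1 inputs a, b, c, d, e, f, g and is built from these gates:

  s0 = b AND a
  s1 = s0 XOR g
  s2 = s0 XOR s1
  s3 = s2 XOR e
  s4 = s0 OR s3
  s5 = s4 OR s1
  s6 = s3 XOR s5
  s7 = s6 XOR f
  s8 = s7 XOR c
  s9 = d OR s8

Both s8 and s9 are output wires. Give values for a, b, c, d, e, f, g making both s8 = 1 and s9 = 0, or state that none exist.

Across all 128 input combinations, none give both s8 = 1 and s9 = 0.

no solution exists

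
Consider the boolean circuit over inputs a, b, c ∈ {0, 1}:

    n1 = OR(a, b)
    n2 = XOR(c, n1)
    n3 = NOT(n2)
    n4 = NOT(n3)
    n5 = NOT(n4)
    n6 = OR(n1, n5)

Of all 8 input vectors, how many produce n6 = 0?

1

n6 = OR(n1, n5) must be 0, so both n1 = 0 and n5 = 0.
Satisfying assignments:
  a=0, b=0, c=1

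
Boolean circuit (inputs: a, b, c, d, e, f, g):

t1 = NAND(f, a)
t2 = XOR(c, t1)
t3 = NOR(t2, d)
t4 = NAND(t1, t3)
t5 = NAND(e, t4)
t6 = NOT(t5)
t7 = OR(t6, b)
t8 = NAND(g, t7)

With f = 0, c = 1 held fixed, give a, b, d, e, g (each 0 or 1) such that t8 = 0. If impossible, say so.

a=1 b=1 d=1 e=1 g=1

t8 = NAND(g, t7) must be 0, so both g = 1 and t7 = 1.
t7 = OR(t6, b) must be 1, so at least one of t6, b is 1.
Check with f = 0, c = 1 and a=1, b=1, d=1, e=1, g=1:
t1 = NAND(f, a) = NAND(0, 1) = 1
t2 = XOR(c, t1) = XOR(1, 1) = 0
t3 = NOR(t2, d) = NOR(0, 1) = 0
t4 = NAND(t1, t3) = NAND(1, 0) = 1
t5 = NAND(e, t4) = NAND(1, 1) = 0
t6 = NOT(t5) = NOT 0 = 1
t7 = OR(t6, b) = OR(1, 1) = 1
t8 = NAND(g, t7) = NAND(1, 1) = 0
So t8 = 0.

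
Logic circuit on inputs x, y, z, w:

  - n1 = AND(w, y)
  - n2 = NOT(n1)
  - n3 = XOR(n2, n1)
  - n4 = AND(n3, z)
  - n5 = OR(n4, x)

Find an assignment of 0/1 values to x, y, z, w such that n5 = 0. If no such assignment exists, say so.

n5 = OR(n4, x) must be 0, so both n4 = 0 and x = 0.
n4 = AND(n3, z) must be 0, so at least one of n3, z is 0.
Check with x=0, y=0, z=0, w=1:
n1 = AND(w, y) = AND(1, 0) = 0
n2 = NOT(n1) = NOT 0 = 1
n3 = XOR(n2, n1) = XOR(1, 0) = 1
n4 = AND(n3, z) = AND(1, 0) = 0
n5 = OR(n4, x) = OR(0, 0) = 0
So n5 = 0 as required.

x=0, y=0, z=0, w=1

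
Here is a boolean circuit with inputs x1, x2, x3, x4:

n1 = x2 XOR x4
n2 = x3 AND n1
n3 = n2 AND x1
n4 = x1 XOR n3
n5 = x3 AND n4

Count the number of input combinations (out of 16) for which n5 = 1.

2

n5 = x3 AND n4 must be 1, so both x3 = 1 and n4 = 1.
Enumerating the 16 input combinations, 2 give n5 = 1 and 14 give n5 = 0.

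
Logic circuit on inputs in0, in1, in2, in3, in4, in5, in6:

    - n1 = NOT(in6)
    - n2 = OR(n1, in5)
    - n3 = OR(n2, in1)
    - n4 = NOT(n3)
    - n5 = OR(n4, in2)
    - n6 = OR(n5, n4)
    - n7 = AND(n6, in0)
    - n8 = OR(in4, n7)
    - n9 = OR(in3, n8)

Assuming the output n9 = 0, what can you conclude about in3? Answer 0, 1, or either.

n9 = OR(in3, n8) must be 0, so both in3 = 0 and n8 = 0.
n8 = OR(in4, n7) must be 0, so both in4 = 0 and n7 = 0.
n7 = AND(n6, in0) must be 0, so at least one of n6, in0 is 0.
Every assignment with n9 = 0 has in3 = 0; there are 23 such assignment(s).

0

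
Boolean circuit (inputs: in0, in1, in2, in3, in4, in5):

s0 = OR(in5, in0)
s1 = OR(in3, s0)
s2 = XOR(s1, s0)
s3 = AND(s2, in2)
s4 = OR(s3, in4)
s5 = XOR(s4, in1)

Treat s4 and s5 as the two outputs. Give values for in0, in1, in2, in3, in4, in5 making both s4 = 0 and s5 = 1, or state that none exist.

in0=0, in1=1, in2=0, in3=0, in4=0, in5=1

Check with in0=0, in1=1, in2=0, in3=0, in4=0, in5=1:
s0 = OR(in5, in0) = OR(1, 0) = 1
s1 = OR(in3, s0) = OR(0, 1) = 1
s2 = XOR(s1, s0) = XOR(1, 1) = 0
s3 = AND(s2, in2) = AND(0, 0) = 0
s4 = OR(s3, in4) = OR(0, 0) = 0
s5 = XOR(s4, in1) = XOR(0, 1) = 1
So s4 = 0 and s5 = 1.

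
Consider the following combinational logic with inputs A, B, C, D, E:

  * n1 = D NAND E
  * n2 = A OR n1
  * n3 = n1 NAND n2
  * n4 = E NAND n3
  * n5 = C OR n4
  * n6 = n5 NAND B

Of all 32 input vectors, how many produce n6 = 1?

18

n6 = n5 NAND B must be 1, so at least one of n5, B is 0.
Enumerating the 32 input combinations, 18 give n6 = 1 and 14 give n6 = 0.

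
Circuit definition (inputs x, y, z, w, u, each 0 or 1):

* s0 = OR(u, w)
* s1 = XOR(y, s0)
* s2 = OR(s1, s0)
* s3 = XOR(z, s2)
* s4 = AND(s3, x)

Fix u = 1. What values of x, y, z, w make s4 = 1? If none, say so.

s4 = AND(s3, x) must be 1, so both s3 = 1 and x = 1.
s3 = XOR(z, s2) must be 1, so z and s2 differ.
Check with u = 1 and x=1, y=1, z=0, w=0:
s0 = OR(u, w) = OR(1, 0) = 1
s1 = XOR(y, s0) = XOR(1, 1) = 0
s2 = OR(s1, s0) = OR(0, 1) = 1
s3 = XOR(z, s2) = XOR(0, 1) = 1
s4 = AND(s3, x) = AND(1, 1) = 1
So s4 = 1.

x=1, y=1, z=0, w=0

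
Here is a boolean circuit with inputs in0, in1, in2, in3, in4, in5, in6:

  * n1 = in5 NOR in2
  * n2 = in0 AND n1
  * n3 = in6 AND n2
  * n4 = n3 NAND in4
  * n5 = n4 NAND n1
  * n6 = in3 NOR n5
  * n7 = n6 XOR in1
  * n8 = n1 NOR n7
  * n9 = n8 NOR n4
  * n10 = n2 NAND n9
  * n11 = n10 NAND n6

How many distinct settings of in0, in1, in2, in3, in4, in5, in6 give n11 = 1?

114

n11 = n10 NAND n6 must be 1, so at least one of n10, n6 is 0.
Enumerating the 128 input combinations, 114 give n11 = 1 and 14 give n11 = 0.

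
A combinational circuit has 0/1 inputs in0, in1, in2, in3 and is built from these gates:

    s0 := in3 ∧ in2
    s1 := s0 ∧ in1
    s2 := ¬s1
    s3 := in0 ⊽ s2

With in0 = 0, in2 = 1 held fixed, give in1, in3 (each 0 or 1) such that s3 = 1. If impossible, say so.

Check with in0 = 0, in2 = 1 and in1=1, in3=1:
s0 = in3 ∧ in2 = 1 ∧ 1 = 1
s1 = s0 ∧ in1 = 1 ∧ 1 = 1
s2 = ¬s1 = ¬1 = 0
s3 = in0 ⊽ s2 = 0 ⊽ 0 = 1
So s3 = 1.

in1=1 in3=1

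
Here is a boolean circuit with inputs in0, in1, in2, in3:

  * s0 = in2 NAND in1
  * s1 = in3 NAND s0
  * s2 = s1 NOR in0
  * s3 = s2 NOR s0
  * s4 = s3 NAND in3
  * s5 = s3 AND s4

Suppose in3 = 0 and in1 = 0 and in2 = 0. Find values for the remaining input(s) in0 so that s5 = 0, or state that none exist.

in0=0

Check with in3 = 0 and in1 = 0 and in2 = 0 and in0=0:
s0 = in2 NAND in1 = 0 NAND 0 = 1
s1 = in3 NAND s0 = 0 NAND 1 = 1
s2 = s1 NOR in0 = 1 NOR 0 = 0
s3 = s2 NOR s0 = 0 NOR 1 = 0
s4 = s3 NAND in3 = 0 NAND 0 = 1
s5 = s3 AND s4 = 0 AND 1 = 0
So s5 = 0.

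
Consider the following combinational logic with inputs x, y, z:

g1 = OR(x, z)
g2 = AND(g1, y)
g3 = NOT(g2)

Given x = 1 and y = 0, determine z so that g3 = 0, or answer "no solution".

With x = 1 and y = 0 fixed, none of the 2 settings of z give g3 = 0.
For example, with z=1:
g1 = OR(x, z) = OR(1, 1) = 1
g2 = AND(g1, y) = AND(1, 0) = 0
g3 = NOT(g2) = NOT 0 = 1
giving g3 = 1 ≠ 0.

no solution exists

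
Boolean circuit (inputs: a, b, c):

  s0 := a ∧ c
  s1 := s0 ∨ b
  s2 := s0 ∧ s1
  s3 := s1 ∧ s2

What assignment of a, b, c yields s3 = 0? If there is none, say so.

a=0 b=1 c=1

s3 = s1 ∧ s2 must be 0, so at least one of s1, s2 is 0.
Check with a=0 b=1 c=1:
s0 = a ∧ c = 0 ∧ 1 = 0
s1 = s0 ∨ b = 0 ∨ 1 = 1
s2 = s0 ∧ s1 = 0 ∧ 1 = 0
s3 = s1 ∧ s2 = 1 ∧ 0 = 0
So s3 = 0 as required.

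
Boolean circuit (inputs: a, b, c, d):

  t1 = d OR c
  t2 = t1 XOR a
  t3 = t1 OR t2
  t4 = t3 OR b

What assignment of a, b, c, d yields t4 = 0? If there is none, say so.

a=0, b=0, c=0, d=0

Check with a=0, b=0, c=0, d=0:
t1 = d OR c = 0 OR 0 = 0
t2 = t1 XOR a = 0 XOR 0 = 0
t3 = t1 OR t2 = 0 OR 0 = 0
t4 = t3 OR b = 0 OR 0 = 0
So t4 = 0 as required.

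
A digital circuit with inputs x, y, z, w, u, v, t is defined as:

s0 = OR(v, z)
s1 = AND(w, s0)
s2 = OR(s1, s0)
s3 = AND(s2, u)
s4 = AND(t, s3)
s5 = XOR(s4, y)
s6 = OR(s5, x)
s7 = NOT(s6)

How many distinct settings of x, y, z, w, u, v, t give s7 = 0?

96

s7 = NOT(s6) must be 0, so s6 = 1.
Enumerating the 128 input combinations, 96 give s7 = 0 and 32 give s7 = 1.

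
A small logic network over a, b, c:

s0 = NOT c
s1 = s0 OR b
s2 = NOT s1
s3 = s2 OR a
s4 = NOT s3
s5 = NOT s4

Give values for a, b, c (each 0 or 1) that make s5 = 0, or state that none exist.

a=0, b=1, c=1

s5 = NOT s4 must be 0, so s4 = 1.
s4 = NOT s3 must be 1, so s3 = 0.
s3 = s2 OR a must be 0, so both s2 = 0 and a = 0.
Check with a=0, b=1, c=1:
s0 = NOT c = NOT 1 = 0
s1 = s0 OR b = 0 OR 1 = 1
s2 = NOT s1 = NOT 1 = 0
s3 = s2 OR a = 0 OR 0 = 0
s4 = NOT s3 = NOT 0 = 1
s5 = NOT s4 = NOT 1 = 0
So s5 = 0 as required.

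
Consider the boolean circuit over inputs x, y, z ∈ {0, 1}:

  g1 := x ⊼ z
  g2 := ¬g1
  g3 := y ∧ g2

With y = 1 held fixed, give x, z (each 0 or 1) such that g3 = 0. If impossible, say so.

x=0, z=1

g3 = y ∧ g2 must be 0, so at least one of y, g2 is 0.
Check with y = 1 and x=0, z=1:
g1 = x ⊼ z = 0 ⊼ 1 = 1
g2 = ¬g1 = ¬1 = 0
g3 = y ∧ g2 = 1 ∧ 0 = 0
So g3 = 0.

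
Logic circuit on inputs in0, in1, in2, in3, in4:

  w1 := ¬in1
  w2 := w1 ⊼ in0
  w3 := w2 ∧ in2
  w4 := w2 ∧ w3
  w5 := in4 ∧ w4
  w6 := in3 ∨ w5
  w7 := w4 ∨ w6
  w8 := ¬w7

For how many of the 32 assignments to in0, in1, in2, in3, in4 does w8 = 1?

w8 = ¬w7 must be 1, so w7 = 0.
w7 = w4 ∨ w6 must be 0, so both w4 = 0 and w6 = 0.
Enumerating the 32 input combinations, 10 give w8 = 1 and 22 give w8 = 0.

10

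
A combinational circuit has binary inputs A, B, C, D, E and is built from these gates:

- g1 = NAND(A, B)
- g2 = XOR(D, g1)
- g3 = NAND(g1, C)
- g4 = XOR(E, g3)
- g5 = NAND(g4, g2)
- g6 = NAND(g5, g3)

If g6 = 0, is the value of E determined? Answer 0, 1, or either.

either

Both values of E occur among assignments with g6 = 0:
  E=0: A=0, B=0, C=0, D=1, E=0
  E=1: A=0, B=0, C=0, D=0, E=1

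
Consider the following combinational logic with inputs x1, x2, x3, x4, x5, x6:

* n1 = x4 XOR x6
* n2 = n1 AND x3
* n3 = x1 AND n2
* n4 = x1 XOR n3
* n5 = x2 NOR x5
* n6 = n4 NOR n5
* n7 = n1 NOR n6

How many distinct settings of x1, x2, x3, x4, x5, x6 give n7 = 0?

44

n7 = n1 NOR n6 must be 0, so at least one of n1, n6 is 1.
Enumerating the 64 input combinations, 44 give n7 = 0 and 20 give n7 = 1.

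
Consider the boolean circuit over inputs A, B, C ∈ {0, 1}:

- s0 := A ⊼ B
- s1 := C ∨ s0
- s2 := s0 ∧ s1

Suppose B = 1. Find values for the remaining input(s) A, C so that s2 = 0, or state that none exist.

s2 = s0 ∧ s1 must be 0, so at least one of s0, s1 is 0.
Check with B = 1 and A=1, C=0:
s0 = A ⊼ B = 1 ⊼ 1 = 0
s1 = C ∨ s0 = 0 ∨ 0 = 0
s2 = s0 ∧ s1 = 0 ∧ 0 = 0
So s2 = 0.

A=1, C=0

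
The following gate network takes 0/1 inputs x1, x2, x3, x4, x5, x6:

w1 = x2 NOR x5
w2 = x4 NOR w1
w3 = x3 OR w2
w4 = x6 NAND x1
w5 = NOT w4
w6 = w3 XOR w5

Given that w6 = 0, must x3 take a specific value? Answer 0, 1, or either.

Both values of x3 occur among assignments with w6 = 0:
  x3=0: x1=0, x2=0, x3=0, x4=0, x5=0, x6=0
  x3=1: x1=1, x2=0, x3=1, x4=0, x5=0, x6=1

either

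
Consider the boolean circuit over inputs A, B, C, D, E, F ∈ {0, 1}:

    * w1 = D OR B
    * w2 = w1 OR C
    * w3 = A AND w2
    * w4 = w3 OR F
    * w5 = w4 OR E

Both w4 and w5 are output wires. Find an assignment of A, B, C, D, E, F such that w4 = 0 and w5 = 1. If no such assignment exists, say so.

Check with A=0 B=1 C=0 D=1 E=1 F=0:
w1 = D OR B = 1 OR 1 = 1
w2 = w1 OR C = 1 OR 0 = 1
w3 = A AND w2 = 0 AND 1 = 0
w4 = w3 OR F = 0 OR 0 = 0
w5 = w4 OR E = 0 OR 1 = 1
So w4 = 0 and w5 = 1.

A=0 B=1 C=0 D=1 E=1 F=0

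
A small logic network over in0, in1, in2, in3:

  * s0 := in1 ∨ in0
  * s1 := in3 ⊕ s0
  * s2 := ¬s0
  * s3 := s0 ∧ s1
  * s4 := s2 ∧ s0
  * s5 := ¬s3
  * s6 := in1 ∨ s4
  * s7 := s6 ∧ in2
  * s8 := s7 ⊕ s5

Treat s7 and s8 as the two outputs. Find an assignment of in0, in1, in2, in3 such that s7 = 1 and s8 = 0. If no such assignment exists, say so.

in0=0, in1=1, in2=1, in3=1

Check with in0=0, in1=1, in2=1, in3=1:
s0 = in1 ∨ in0 = 1 ∨ 0 = 1
s1 = in3 ⊕ s0 = 1 ⊕ 1 = 0
s2 = ¬s0 = ¬1 = 0
s3 = s0 ∧ s1 = 1 ∧ 0 = 0
s4 = s2 ∧ s0 = 0 ∧ 1 = 0
s5 = ¬s3 = ¬0 = 1
s6 = in1 ∨ s4 = 1 ∨ 0 = 1
s7 = s6 ∧ in2 = 1 ∧ 1 = 1
s8 = s7 ⊕ s5 = 1 ⊕ 1 = 0
So s7 = 1 and s8 = 0.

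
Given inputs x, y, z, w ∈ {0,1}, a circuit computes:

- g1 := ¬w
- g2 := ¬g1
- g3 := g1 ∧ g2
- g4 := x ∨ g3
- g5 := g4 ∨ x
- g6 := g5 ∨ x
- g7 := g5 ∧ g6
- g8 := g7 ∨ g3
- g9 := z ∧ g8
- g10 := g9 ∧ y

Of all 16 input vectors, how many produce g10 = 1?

g10 = g9 ∧ y must be 1, so both g9 = 1 and y = 1.
g9 = z ∧ g8 must be 1, so both z = 1 and g8 = 1.
g8 = g7 ∨ g3 must be 1, so at least one of g7, g3 is 1.
Satisfying assignments:
  x=1, y=1, z=1, w=0
  x=1, y=1, z=1, w=1

2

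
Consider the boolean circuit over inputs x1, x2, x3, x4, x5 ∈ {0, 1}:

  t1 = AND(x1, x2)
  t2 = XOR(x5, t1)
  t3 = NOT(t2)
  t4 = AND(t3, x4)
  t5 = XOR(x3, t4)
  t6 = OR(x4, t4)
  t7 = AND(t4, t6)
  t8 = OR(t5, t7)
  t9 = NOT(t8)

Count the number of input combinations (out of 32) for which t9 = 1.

12

t9 = NOT(t8) must be 1, so t8 = 0.
t8 = OR(t5, t7) must be 0, so both t5 = 0 and t7 = 0.
Enumerating the 32 input combinations, 12 give t9 = 1 and 20 give t9 = 0.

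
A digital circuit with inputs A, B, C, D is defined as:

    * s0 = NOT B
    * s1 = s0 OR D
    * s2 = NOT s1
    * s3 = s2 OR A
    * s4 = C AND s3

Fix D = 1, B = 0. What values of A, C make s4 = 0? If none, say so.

A=0, C=0

Check with D = 1, B = 0 and A=0, C=0:
s0 = NOT B = NOT 0 = 1
s1 = s0 OR D = 1 OR 1 = 1
s2 = NOT s1 = NOT 1 = 0
s3 = s2 OR A = 0 OR 0 = 0
s4 = C AND s3 = 0 AND 0 = 0
So s4 = 0.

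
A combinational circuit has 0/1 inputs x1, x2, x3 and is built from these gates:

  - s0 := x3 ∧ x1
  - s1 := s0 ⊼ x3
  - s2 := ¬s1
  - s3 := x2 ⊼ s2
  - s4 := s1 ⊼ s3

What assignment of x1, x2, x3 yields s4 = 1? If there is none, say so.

Check with x1=1 x2=0 x3=1:
s0 = x3 ∧ x1 = 1 ∧ 1 = 1
s1 = s0 ⊼ x3 = 1 ⊼ 1 = 0
s2 = ¬s1 = ¬0 = 1
s3 = x2 ⊼ s2 = 0 ⊼ 1 = 1
s4 = s1 ⊼ s3 = 0 ⊼ 1 = 1
So s4 = 1 as required.

x1=1 x2=0 x3=1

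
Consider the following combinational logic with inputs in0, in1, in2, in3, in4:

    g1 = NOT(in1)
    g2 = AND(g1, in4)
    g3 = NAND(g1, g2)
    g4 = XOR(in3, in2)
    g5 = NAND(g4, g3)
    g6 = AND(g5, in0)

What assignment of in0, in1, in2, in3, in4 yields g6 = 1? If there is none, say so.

in0=1, in1=0, in2=0, in3=0, in4=0

g6 = AND(g5, in0) must be 1, so both g5 = 1 and in0 = 1.
g5 = NAND(g4, g3) must be 1, so at least one of g4, g3 is 0.
Check with in0=1, in1=0, in2=0, in3=0, in4=0:
g1 = NOT(in1) = NOT 0 = 1
g2 = AND(g1, in4) = AND(1, 0) = 0
g3 = NAND(g1, g2) = NAND(1, 0) = 1
g4 = XOR(in3, in2) = XOR(0, 0) = 0
g5 = NAND(g4, g3) = NAND(0, 1) = 1
g6 = AND(g5, in0) = AND(1, 1) = 1
So g6 = 1 as required.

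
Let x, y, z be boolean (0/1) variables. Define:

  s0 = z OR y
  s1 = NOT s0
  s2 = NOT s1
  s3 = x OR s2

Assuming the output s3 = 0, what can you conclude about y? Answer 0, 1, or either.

0

s3 = x OR s2 must be 0, so both x = 0 and s2 = 0.
Every assignment with s3 = 0 has y = 0; there are 1 such assignment(s).
  x=0, y=0, z=0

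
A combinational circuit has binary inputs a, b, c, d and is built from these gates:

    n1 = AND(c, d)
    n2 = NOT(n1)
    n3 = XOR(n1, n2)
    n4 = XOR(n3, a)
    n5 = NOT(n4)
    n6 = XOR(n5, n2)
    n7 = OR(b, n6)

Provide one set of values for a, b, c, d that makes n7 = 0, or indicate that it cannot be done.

a=1, b=0, c=1, d=0

Check with a=1, b=0, c=1, d=0:
n1 = AND(c, d) = AND(1, 0) = 0
n2 = NOT(n1) = NOT 0 = 1
n3 = XOR(n1, n2) = XOR(0, 1) = 1
n4 = XOR(n3, a) = XOR(1, 1) = 0
n5 = NOT(n4) = NOT 0 = 1
n6 = XOR(n5, n2) = XOR(1, 1) = 0
n7 = OR(b, n6) = OR(0, 0) = 0
So n7 = 0 as required.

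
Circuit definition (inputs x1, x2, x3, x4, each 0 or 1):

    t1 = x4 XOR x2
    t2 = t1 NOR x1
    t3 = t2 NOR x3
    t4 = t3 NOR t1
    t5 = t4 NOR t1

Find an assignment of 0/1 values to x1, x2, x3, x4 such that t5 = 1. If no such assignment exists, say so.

Check with x1=1 x2=0 x3=0 x4=0:
t1 = x4 XOR x2 = 0 XOR 0 = 0
t2 = t1 NOR x1 = 0 NOR 1 = 0
t3 = t2 NOR x3 = 0 NOR 0 = 1
t4 = t3 NOR t1 = 1 NOR 0 = 0
t5 = t4 NOR t1 = 0 NOR 0 = 1
So t5 = 1 as required.

x1=1 x2=0 x3=0 x4=0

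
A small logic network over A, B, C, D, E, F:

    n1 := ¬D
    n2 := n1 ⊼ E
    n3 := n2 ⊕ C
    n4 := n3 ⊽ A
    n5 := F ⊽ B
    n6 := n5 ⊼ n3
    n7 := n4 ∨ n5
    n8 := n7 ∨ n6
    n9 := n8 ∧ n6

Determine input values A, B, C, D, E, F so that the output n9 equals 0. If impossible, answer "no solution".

A=0, B=0, C=0, D=1, E=1, F=0

n9 = n8 ∧ n6 must be 0, so at least one of n8, n6 is 0.
Check with A=0, B=0, C=0, D=1, E=1, F=0:
n1 = ¬D = ¬1 = 0
n2 = n1 ⊼ E = 0 ⊼ 1 = 1
n3 = n2 ⊕ C = 1 ⊕ 0 = 1
n4 = n3 ⊽ A = 1 ⊽ 0 = 0
n5 = F ⊽ B = 0 ⊽ 0 = 1
n6 = n5 ⊼ n3 = 1 ⊼ 1 = 0
n7 = n4 ∨ n5 = 0 ∨ 1 = 1
n8 = n7 ∨ n6 = 1 ∨ 0 = 1
n9 = n8 ∧ n6 = 1 ∧ 0 = 0
So n9 = 0 as required.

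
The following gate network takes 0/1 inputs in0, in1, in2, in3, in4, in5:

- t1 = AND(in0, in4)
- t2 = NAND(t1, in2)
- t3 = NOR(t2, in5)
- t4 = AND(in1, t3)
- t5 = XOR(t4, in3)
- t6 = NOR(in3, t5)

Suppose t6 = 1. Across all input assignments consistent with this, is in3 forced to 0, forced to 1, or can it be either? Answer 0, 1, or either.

t6 = NOR(in3, t5) must be 1, so both in3 = 0 and t5 = 0.
t5 = XOR(t4, in3) must be 0, so t4 and in3 are equal.
Every assignment with t6 = 1 has in3 = 0; there are 31 such assignment(s).

0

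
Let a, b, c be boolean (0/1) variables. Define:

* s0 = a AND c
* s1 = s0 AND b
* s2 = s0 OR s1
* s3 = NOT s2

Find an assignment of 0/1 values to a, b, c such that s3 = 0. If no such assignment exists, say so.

s3 = NOT s2 must be 0, so s2 = 1.
s2 = s0 OR s1 must be 1, so at least one of s0, s1 is 1.
Check with a=1, b=0, c=1:
s0 = a AND c = 1 AND 1 = 1
s1 = s0 AND b = 1 AND 0 = 0
s2 = s0 OR s1 = 1 OR 0 = 1
s3 = NOT s2 = NOT 1 = 0
So s3 = 0 as required.

a=1, b=0, c=1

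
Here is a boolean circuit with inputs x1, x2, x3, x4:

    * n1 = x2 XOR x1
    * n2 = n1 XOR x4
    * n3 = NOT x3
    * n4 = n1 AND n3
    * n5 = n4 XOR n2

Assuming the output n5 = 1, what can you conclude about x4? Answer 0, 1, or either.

either

Both values of x4 occur among assignments with n5 = 1:
  x4=0: x1=0, x2=1, x3=1, x4=0
  x4=1: x1=0, x2=0, x3=0, x4=1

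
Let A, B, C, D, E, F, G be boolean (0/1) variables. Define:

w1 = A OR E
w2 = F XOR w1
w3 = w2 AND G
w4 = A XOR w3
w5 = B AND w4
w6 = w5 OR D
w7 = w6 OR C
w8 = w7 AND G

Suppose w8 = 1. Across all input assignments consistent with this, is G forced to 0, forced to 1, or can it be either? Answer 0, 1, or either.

1

w8 = w7 AND G must be 1, so both w7 = 1 and G = 1.
Every assignment with w8 = 1 has G = 1; there are 52 such assignment(s).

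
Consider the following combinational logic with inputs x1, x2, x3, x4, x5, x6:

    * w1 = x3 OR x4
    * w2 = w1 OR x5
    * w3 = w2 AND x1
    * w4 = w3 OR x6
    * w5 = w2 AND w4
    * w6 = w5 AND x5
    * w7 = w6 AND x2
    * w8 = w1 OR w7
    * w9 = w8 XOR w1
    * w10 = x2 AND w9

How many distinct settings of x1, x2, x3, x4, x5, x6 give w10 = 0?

w10 = x2 AND w9 must be 0, so at least one of x2, w9 is 0.
Enumerating the 64 input combinations, 61 give w10 = 0 and 3 give w10 = 1.

61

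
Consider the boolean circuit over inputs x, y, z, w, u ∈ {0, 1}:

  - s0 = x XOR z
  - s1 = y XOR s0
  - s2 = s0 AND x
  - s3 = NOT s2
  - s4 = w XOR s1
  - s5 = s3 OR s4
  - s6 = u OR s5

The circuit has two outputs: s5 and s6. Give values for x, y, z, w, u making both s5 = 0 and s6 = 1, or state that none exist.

x=1, y=1, z=0, w=0, u=1

Check with x=1, y=1, z=0, w=0, u=1:
s0 = x XOR z = 1 XOR 0 = 1
s1 = y XOR s0 = 1 XOR 1 = 0
s2 = s0 AND x = 1 AND 1 = 1
s3 = NOT s2 = NOT 1 = 0
s4 = w XOR s1 = 0 XOR 0 = 0
s5 = s3 OR s4 = 0 OR 0 = 0
s6 = u OR s5 = 1 OR 0 = 1
So s5 = 0 and s6 = 1.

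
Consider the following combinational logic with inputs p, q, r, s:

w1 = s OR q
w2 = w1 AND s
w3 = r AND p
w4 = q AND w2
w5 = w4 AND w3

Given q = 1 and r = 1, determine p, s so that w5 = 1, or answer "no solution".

w5 = w4 AND w3 must be 1, so both w4 = 1 and w3 = 1.
Check with q = 1 and r = 1 and p=1, s=1:
w1 = s OR q = 1 OR 1 = 1
w2 = w1 AND s = 1 AND 1 = 1
w3 = r AND p = 1 AND 1 = 1
w4 = q AND w2 = 1 AND 1 = 1
w5 = w4 AND w3 = 1 AND 1 = 1
So w5 = 1.

p=1, s=1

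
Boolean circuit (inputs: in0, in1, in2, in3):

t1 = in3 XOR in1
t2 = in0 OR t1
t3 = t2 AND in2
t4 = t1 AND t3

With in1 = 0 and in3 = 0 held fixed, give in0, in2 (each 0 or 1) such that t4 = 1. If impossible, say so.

With in1 = 0 and in3 = 0 fixed, none of the 4 settings of in0, in2 give t4 = 1.
For example, with in0=1, in2=1:
t1 = in3 XOR in1 = 0 XOR 0 = 0
t2 = in0 OR t1 = 1 OR 0 = 1
t3 = t2 AND in2 = 1 AND 1 = 1
t4 = t1 AND t3 = 0 AND 1 = 0
giving t4 = 0 ≠ 1.

no solution exists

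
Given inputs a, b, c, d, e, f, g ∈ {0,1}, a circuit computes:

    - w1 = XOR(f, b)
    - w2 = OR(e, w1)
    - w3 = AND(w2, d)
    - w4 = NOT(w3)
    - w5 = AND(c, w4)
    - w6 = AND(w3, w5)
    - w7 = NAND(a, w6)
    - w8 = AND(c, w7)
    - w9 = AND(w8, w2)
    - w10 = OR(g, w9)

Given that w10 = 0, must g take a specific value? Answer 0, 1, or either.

w10 = OR(g, w9) must be 0, so both g = 0 and w9 = 0.
w9 = AND(w8, w2) must be 0, so at least one of w8, w2 is 0.
Every assignment with w10 = 0 has g = 0; there are 40 such assignment(s).

0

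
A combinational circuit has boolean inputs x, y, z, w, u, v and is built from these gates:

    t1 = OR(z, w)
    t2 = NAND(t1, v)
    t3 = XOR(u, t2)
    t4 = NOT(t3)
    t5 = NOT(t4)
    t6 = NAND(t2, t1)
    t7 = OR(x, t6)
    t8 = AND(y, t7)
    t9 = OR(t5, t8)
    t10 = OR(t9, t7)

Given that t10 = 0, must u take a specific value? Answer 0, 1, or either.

1

t10 = OR(t9, t7) must be 0, so both t9 = 0 and t7 = 0.
t9 = OR(t5, t8) must be 0, so both t5 = 0 and t8 = 0.
Every assignment with t10 = 0 has u = 1; there are 6 such assignment(s).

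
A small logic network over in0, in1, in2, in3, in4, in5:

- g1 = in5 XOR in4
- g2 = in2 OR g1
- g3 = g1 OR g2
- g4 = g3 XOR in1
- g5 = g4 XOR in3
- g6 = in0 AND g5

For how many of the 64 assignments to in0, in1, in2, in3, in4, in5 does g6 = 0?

48

g6 = in0 AND g5 must be 0, so at least one of in0, g5 is 0.
Enumerating the 64 input combinations, 48 give g6 = 0 and 16 give g6 = 1.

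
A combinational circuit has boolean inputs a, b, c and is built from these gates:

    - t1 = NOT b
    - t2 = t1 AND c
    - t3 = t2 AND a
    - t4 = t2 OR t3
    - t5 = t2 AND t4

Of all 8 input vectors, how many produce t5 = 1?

2

t5 = t2 AND t4 must be 1, so both t2 = 1 and t4 = 1.
Satisfying assignments:
  a=0, b=0, c=1
  a=1, b=0, c=1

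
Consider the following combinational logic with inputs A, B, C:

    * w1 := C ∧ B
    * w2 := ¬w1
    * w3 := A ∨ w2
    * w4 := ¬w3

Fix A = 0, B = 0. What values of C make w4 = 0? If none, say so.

w4 = ¬w3 must be 0, so w3 = 1.
w3 = A ∨ w2 must be 1, so at least one of A, w2 is 1.
Check with A = 0, B = 0 and C=1:
w1 = C ∧ B = 1 ∧ 0 = 0
w2 = ¬w1 = ¬0 = 1
w3 = A ∨ w2 = 0 ∨ 1 = 1
w4 = ¬w3 = ¬1 = 0
So w4 = 0.

C=1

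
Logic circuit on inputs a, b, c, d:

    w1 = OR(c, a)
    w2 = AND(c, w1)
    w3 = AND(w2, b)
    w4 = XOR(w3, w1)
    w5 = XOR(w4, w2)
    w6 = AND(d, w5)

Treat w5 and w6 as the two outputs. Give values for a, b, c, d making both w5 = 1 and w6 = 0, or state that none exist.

Check with a=1, b=1, c=1, d=0:
w1 = OR(c, a) = OR(1, 1) = 1
w2 = AND(c, w1) = AND(1, 1) = 1
w3 = AND(w2, b) = AND(1, 1) = 1
w4 = XOR(w3, w1) = XOR(1, 1) = 0
w5 = XOR(w4, w2) = XOR(0, 1) = 1
w6 = AND(d, w5) = AND(0, 1) = 0
So w5 = 1 and w6 = 0.

a=1, b=1, c=1, d=0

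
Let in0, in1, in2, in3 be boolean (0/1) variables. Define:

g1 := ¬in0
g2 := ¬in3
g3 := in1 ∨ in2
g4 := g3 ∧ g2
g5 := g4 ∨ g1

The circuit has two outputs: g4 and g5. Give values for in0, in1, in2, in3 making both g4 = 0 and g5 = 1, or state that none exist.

in0=0, in1=0, in2=1, in3=1

Check with in0=0, in1=0, in2=1, in3=1:
g1 = ¬in0 = ¬0 = 1
g2 = ¬in3 = ¬1 = 0
g3 = in1 ∨ in2 = 0 ∨ 1 = 1
g4 = g3 ∧ g2 = 1 ∧ 0 = 0
g5 = g4 ∨ g1 = 0 ∨ 1 = 1
So g4 = 0 and g5 = 1.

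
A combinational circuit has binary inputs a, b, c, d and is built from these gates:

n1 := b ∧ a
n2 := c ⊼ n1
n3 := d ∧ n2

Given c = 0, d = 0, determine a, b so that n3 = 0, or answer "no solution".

a=1, b=1

n3 = d ∧ n2 must be 0, so at least one of d, n2 is 0.
Check with c = 0, d = 0 and a=1, b=1:
n1 = b ∧ a = 1 ∧ 1 = 1
n2 = c ⊼ n1 = 0 ⊼ 1 = 1
n3 = d ∧ n2 = 0 ∧ 1 = 0
So n3 = 0.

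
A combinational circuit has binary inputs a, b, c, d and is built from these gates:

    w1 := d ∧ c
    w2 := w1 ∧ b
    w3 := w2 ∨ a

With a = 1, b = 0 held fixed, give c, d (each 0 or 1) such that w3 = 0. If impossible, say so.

no solution exists

With a = 1, b = 0 fixed, none of the 4 settings of c, d give w3 = 0.
For example, with c=0, d=0:
w1 = d ∧ c = 0 ∧ 0 = 0
w2 = w1 ∧ b = 0 ∧ 0 = 0
w3 = w2 ∨ a = 0 ∨ 1 = 1
giving w3 = 1 ≠ 0.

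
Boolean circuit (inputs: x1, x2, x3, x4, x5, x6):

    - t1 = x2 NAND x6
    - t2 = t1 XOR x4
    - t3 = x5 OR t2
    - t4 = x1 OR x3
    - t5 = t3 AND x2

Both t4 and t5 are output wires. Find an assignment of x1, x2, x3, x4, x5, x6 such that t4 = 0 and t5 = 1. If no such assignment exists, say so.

Check with x1=0, x2=1, x3=0, x4=1, x5=0, x6=1:
t1 = x2 NAND x6 = 1 NAND 1 = 0
t2 = t1 XOR x4 = 0 XOR 1 = 1
t3 = x5 OR t2 = 0 OR 1 = 1
t4 = x1 OR x3 = 0 OR 0 = 0
t5 = t3 AND x2 = 1 AND 1 = 1
So t4 = 0 and t5 = 1.

x1=0, x2=1, x3=0, x4=1, x5=0, x6=1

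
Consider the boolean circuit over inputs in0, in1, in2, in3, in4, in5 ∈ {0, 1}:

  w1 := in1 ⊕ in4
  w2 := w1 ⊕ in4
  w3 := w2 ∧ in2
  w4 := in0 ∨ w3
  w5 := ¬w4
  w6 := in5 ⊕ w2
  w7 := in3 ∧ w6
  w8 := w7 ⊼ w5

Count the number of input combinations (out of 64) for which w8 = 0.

w8 = w7 ⊼ w5 must be 0, so both w7 = 1 and w5 = 1.
Enumerating the 64 input combinations, 6 give w8 = 0 and 58 give w8 = 1.

6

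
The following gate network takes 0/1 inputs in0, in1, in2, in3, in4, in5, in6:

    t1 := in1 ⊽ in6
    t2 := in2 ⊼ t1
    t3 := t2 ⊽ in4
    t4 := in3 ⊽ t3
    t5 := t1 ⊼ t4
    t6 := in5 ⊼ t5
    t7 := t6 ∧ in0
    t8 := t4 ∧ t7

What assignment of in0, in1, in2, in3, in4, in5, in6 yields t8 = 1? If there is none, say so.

in0=1 in1=0 in2=0 in3=0 in4=1 in5=1 in6=0

t8 = t4 ∧ t7 must be 1, so both t4 = 1 and t7 = 1.
t4 = in3 ⊽ t3 must be 1, so both in3 = 0 and t3 = 0.
Check with in0=1 in1=0 in2=0 in3=0 in4=1 in5=1 in6=0:
t1 = in1 ⊽ in6 = 0 ⊽ 0 = 1
t2 = in2 ⊼ t1 = 0 ⊼ 1 = 1
t3 = t2 ⊽ in4 = 1 ⊽ 1 = 0
t4 = in3 ⊽ t3 = 0 ⊽ 0 = 1
t5 = t1 ⊼ t4 = 1 ⊼ 1 = 0
t6 = in5 ⊼ t5 = 1 ⊼ 0 = 1
t7 = t6 ∧ in0 = 1 ∧ 1 = 1
t8 = t4 ∧ t7 = 1 ∧ 1 = 1
So t8 = 1 as required.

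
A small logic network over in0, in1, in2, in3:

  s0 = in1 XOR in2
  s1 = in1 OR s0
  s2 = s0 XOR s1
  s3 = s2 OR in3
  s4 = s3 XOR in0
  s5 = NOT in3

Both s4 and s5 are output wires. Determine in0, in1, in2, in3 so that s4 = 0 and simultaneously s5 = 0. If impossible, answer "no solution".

Check with in0=1, in1=1, in2=1, in3=1:
s0 = in1 XOR in2 = 1 XOR 1 = 0
s1 = in1 OR s0 = 1 OR 0 = 1
s2 = s0 XOR s1 = 0 XOR 1 = 1
s3 = s2 OR in3 = 1 OR 1 = 1
s4 = s3 XOR in0 = 1 XOR 1 = 0
s5 = NOT in3 = NOT 1 = 0
So s4 = 0 and s5 = 0.

in0=1, in1=1, in2=1, in3=1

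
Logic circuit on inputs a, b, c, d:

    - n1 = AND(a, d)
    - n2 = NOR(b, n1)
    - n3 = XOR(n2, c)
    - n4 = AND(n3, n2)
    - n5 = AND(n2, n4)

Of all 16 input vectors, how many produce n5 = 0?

13

n5 = AND(n2, n4) must be 0, so at least one of n2, n4 is 0.
Enumerating the 16 input combinations, 13 give n5 = 0 and 3 give n5 = 1.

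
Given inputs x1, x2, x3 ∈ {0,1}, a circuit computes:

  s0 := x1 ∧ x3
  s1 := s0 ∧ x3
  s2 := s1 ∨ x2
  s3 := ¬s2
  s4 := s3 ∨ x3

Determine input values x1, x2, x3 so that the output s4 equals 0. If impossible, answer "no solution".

x1=0 x2=1 x3=0

Check with x1=0 x2=1 x3=0:
s0 = x1 ∧ x3 = 0 ∧ 0 = 0
s1 = s0 ∧ x3 = 0 ∧ 0 = 0
s2 = s1 ∨ x2 = 0 ∨ 1 = 1
s3 = ¬s2 = ¬1 = 0
s4 = s3 ∨ x3 = 0 ∨ 0 = 0
So s4 = 0 as required.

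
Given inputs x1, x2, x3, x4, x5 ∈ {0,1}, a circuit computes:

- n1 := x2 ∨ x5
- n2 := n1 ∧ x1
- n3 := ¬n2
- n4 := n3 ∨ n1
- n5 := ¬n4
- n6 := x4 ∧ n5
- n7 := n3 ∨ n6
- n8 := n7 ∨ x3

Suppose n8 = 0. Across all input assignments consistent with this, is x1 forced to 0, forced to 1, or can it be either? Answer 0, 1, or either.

n8 = n7 ∨ x3 must be 0, so both n7 = 0 and x3 = 0.
n7 = n3 ∨ n6 must be 0, so both n3 = 0 and n6 = 0.
Every assignment with n8 = 0 has x1 = 1; there are 6 such assignment(s).

1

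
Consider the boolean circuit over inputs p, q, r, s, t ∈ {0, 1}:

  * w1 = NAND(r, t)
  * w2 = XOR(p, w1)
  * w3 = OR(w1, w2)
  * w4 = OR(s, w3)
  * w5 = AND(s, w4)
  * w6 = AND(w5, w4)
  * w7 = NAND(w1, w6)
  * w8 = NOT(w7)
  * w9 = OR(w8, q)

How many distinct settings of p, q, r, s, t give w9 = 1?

w9 = OR(w8, q) must be 1, so at least one of w8, q is 1.
Enumerating the 32 input combinations, 22 give w9 = 1 and 10 give w9 = 0.

22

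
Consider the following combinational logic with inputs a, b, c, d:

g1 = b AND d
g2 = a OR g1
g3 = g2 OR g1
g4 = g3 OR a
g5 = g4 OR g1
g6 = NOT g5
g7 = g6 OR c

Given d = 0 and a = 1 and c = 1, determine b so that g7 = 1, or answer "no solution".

g7 = g6 OR c must be 1, so at least one of g6, c is 1.
Check with d = 0 and a = 1 and c = 1 and b=0:
g1 = b AND d = 0 AND 0 = 0
g2 = a OR g1 = 1 OR 0 = 1
g3 = g2 OR g1 = 1 OR 0 = 1
g4 = g3 OR a = 1 OR 1 = 1
g5 = g4 OR g1 = 1 OR 0 = 1
g6 = NOT g5 = NOT 1 = 0
g7 = g6 OR c = 0 OR 1 = 1
So g7 = 1.

b=0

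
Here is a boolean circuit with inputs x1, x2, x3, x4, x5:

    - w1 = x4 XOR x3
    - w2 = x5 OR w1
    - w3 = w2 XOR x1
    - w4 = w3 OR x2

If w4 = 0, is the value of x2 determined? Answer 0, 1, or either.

w4 = w3 OR x2 must be 0, so both w3 = 0 and x2 = 0.
w3 = w2 XOR x1 must be 0, so w2 and x1 are equal.
Every assignment with w4 = 0 has x2 = 0; there are 8 such assignment(s).

0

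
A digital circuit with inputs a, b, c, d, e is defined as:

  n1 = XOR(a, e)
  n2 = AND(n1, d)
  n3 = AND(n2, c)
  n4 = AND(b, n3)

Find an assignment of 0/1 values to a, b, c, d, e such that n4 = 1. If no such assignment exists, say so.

a=0 b=1 c=1 d=1 e=1

Check with a=0 b=1 c=1 d=1 e=1:
n1 = XOR(a, e) = XOR(0, 1) = 1
n2 = AND(n1, d) = AND(1, 1) = 1
n3 = AND(n2, c) = AND(1, 1) = 1
n4 = AND(b, n3) = AND(1, 1) = 1
So n4 = 1 as required.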